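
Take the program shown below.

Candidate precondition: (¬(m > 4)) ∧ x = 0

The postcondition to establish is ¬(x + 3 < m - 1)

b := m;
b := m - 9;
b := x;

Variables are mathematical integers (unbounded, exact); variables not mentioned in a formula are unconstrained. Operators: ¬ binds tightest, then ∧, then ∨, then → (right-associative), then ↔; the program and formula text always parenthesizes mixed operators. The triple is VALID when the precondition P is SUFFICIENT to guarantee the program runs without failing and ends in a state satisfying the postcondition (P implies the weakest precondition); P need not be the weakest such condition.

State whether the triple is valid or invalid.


Working backward. After the program, the postcondition ¬(x + 3 < m - 1) must hold; in canonical form it is ¬(x < m - 4).
Before b := x: ¬(x < m - 4)
Before b := m - 9: ¬(x < m - 4)
Before b := m: ¬(x < m - 4)
The weakest precondition is ¬(x < m - 4).
Check whether (¬(m > 4)) ∧ x = 0 implies it.
Every state satisfying the precondition satisfies the weakest precondition: the implication holds.
Answer: valid


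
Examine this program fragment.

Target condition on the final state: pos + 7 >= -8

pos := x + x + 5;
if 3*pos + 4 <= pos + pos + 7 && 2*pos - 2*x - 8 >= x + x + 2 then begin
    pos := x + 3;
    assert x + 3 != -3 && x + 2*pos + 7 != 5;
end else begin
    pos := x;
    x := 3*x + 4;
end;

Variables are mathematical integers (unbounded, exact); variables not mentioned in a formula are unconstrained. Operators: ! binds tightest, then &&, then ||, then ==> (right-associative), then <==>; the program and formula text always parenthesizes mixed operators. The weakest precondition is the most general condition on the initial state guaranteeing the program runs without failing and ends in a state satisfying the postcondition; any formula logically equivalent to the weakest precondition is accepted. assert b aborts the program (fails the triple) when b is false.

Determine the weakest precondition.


Working backward. After the program, the postcondition pos + 7 >= -8 must hold; in canonical form it is pos >= -15.
Then branch requires x != -6 && 3*x != -8 && x >= -18; else branch requires x >= -15.
Before the if: ((pos <= 3 && 2*pos >= 4*x + 10) ==> (x != -6 && 3*x != -8 && x >= -18)) && ((!(pos <= 3 && 2*pos >= 4*x + 10)) ==> x >= -15)
Before pos := x + x + 5: (2*x <= -2 ==> (x != -6 && 3*x != -8 && x >= -18)) && ((!(2*x <= -2)) ==> x >= -15)
Answer: WP = (2*x <= -2 ==> (x != -6 && 3*x != -8 && x >= -18)) && ((!(2*x <= -2)) ==> x >= -15)


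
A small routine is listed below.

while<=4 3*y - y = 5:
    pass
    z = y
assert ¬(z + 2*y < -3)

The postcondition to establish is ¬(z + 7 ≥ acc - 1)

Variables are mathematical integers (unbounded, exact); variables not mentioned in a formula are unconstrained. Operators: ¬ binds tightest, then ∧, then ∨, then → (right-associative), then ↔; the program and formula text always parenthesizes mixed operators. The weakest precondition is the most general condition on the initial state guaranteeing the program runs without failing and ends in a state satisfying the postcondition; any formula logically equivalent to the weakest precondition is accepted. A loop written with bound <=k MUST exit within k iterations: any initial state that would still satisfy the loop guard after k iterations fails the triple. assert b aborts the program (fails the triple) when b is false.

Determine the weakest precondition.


Working backward. After the program, the postcondition ¬(z + 7 ≥ acc - 1) must hold; in canonical form it is ¬(z ≥ acc - 8).
Before assert ¬(z + 2*y < -3): (¬(2*y + z < -3)) ∧ (¬(z ≥ acc - 8))
Before the loop (bound <=4), unroll the exhaustion recursion (WP_0 = exit-now case; WP_j = one more guarded iteration, up to j = 4):
  WP_0: (¬(2*y = 5)) ∧ (¬(2*y + z < -3)) ∧ (¬(z ≥ acc - 8))
  WP_1: (2*y = 5 → ((¬(2*y = 5)) ∧ (¬(3*y < -3)) ∧ (¬(y ≥ acc - 8)))) ∧ ((¬(2*y = 5)) → ((¬(2*y + z < -3)) ∧ (¬(z ≥ acc - 8))))
  WP_2: (2*y = 5 → ((2*y = 5 → ((¬(2*y = 5)) ∧ (¬(3*y < -3)) ∧ (¬(y ≥ acc - 8)))) ∧ ((¬(2*y = 5)) → ((¬(3*y < -3)) ∧ (¬(y ≥ acc - 8)))))) ∧ ((¬(2*y = 5)) → ((¬(2*y + z < -3)) ∧ (¬(z ≥ acc - 8))))
  WP_3: (2*y = 5 → ((2*y = 5 → ((2*y = 5 → ((¬(2*y = 5)) ∧ (¬(3*y < -3)) ∧ (¬(y ≥ acc - 8)))) ∧ ((¬(2*y = 5)) → ((¬(3*y < -3)) ∧ (¬(y ≥ acc - 8)))))) ∧ ((¬(2*y = 5)) → ((¬(3*y < -3)) ∧ (¬(y ≥ acc - 8)))))) ∧ ((¬(2*y = 5)) → ((¬(2*y + z < -3)) ∧ (¬(z ≥ acc - 8))))
  WP_4: (2*y = 5 → ((2*y = 5 → ((2*y = 5 → ((2*y = 5 → ((¬(2*y = 5)) ∧ (¬(3*y < -3)) ∧ (¬(y ≥ acc - 8)))) ∧ ((¬(2*y = 5)) → ((¬(3*y < -3)) ∧ (¬(y ≥ acc - 8)))))) ∧ ((¬(2*y = 5)) → ((¬(3*y < -3)) ∧ (¬(y ≥ acc - 8)))))) ∧ ((¬(2*y = 5)) → ((¬(3*y < -3)) ∧ (¬(y ≥ acc - 8)))))) ∧ ((¬(2*y = 5)) → ((¬(2*y + z < -3)) ∧ (¬(z ≥ acc - 8))))
So before the loop: (2*y = 5 → ((2*y = 5 → ((2*y = 5 → ((2*y = 5 → ((¬(2*y = 5)) ∧ (¬(3*y < -3)) ∧ (¬(y ≥ acc - 8)))) ∧ ((¬(2*y = 5)) → ((¬(3*y < -3)) ∧ (¬(y ≥ acc - 8)))))) ∧ ((¬(2*y = 5)) → ((¬(3*y < -3)) ∧ (¬(y ≥ acc - 8)))))) ∧ ((¬(2*y = 5)) → ((¬(3*y < -3)) ∧ (¬(y ≥ acc - 8)))))) ∧ ((¬(2*y = 5)) → ((¬(2*y + z < -3)) ∧ (¬(z ≥ acc - 8))))
Answer: WP = (2*y = 5 → ((2*y = 5 → ((2*y = 5 → ((2*y = 5 → ((¬(2*y = 5)) ∧ (¬(3*y < -3)) ∧ (¬(y ≥ acc - 8)))) ∧ ((¬(2*y = 5)) → ((¬(3*y < -3)) ∧ (¬(y ≥ acc - 8)))))) ∧ ((¬(2*y = 5)) → ((¬(3*y < -3)) ∧ (¬(y ≥ acc - 8)))))) ∧ ((¬(2*y = 5)) → ((¬(3*y < -3)) ∧ (¬(y ≥ acc - 8)))))) ∧ ((¬(2*y = 5)) → ((¬(2*y + z < -3)) ∧ (¬(z ≥ acc - 8))))


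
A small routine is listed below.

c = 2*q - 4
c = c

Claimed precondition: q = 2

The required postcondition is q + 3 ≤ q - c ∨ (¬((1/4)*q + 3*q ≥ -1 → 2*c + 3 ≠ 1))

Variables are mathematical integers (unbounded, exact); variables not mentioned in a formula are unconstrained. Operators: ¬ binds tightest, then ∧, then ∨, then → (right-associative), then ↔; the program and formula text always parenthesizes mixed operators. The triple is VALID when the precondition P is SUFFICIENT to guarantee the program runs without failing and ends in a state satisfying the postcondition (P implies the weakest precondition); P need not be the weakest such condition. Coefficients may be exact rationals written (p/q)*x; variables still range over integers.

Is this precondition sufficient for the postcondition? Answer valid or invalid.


Working backward. After the program, the postcondition q + 3 ≤ q - c ∨ (¬((1/4)*q + 3*q ≥ -1 → 2*c + 3 ≠ 1)) must hold; in canonical form it is c ≤ -3 ∨ (¬((13/4)*q ≥ -1 → 2*c ≠ -2)).
Before c := c: c ≤ -3 ∨ (¬((13/4)*q ≥ -1 → 2*c ≠ -2))
Before c := 2*q - 4: 2*q ≤ 1 ∨ (¬((13/4)*q ≥ -1 → 4*q ≠ 6))
The weakest precondition is 2*q ≤ 1 ∨ (¬((13/4)*q ≥ -1 → 4*q ≠ 6)).
Check whether q = 2 implies it.
Countermodel: at the initial state q = 2, the precondition holds but the weakest precondition fails.
Answer: invalid


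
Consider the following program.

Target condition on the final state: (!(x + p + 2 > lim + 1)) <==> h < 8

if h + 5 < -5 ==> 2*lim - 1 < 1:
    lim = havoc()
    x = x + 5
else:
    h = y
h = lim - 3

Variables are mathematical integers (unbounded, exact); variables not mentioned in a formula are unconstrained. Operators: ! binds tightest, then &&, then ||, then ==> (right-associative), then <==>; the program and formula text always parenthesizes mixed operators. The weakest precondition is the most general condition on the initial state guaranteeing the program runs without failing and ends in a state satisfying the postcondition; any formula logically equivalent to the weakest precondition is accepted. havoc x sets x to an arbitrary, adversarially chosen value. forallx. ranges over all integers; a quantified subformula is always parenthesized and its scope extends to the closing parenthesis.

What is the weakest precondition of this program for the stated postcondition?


Working backward. After the program, the postcondition (!(x + p + 2 > lim + 1)) <==> h < 8 must hold; in canonical form it is (!(p + x > lim - 1)) <==> h < 8.
Before h := lim - 3: (!(p + x > lim - 1)) <==> lim < 11
Then branch requires forall lim_1. ((!(p + x > lim_1 - 6)) <==> lim_1 < 11); else branch requires (!(p + x > lim - 1)) <==> lim < 11.
Before the if: ((h < -10 ==> 2*lim < 2) ==> (forall lim_1. ((!(p + x > lim_1 - 6)) <==> lim_1 < 11))) && ((!(h < -10 ==> 2*lim < 2)) ==> ((!(p + x > lim - 1)) <==> lim < 11))
Answer: WP = ((h < -10 ==> 2*lim < 2) ==> (forall lim_1. ((!(p + x > lim_1 - 6)) <==> lim_1 < 11))) && ((!(h < -10 ==> 2*lim < 2)) ==> ((!(p + x > lim - 1)) <==> lim < 11))


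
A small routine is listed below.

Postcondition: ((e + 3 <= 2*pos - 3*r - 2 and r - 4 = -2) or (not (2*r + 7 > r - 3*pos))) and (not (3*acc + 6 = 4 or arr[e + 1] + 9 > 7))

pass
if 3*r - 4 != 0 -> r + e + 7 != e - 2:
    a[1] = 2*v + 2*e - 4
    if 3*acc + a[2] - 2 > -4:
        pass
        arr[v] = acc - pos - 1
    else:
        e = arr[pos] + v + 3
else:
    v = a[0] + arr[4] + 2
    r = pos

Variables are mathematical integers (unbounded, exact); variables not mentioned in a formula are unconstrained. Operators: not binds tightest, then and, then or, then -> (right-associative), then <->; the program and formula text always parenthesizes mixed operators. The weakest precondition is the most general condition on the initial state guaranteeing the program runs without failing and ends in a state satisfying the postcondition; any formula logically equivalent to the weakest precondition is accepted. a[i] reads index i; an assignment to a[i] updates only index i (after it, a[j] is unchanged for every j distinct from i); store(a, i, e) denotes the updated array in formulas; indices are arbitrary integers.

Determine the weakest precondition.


Working backward. After the program, the postcondition ((e + 3 <= 2*pos - 3*r - 2 and r - 4 = -2) or (not (2*r + 7 > r - 3*pos))) and (not (3*acc + 6 = 4 or arr[e + 1] + 9 > 7)) must hold; in canonical form it is ((e + 3*r <= 2*pos - 5 and r = 2) or (not (3*pos + r > -7))) and (not (3*acc = -2 or arr[e + 1] > -2)).
Then branch requires (a[2] + 3*acc > -2 -> (((e + 3*r <= 2*pos - 5 and r = 2) or (not (3*pos + r > -7))) and (not (3*acc = -2 or store(arr, v, acc - pos - 1)[e + 1] > -2)))) and ((not (a[2] + 3*acc > -2)) -> (((arr[pos] + 3*r + v <= 2*pos - 8 and r = 2) or (not (3*pos + r > -7))) and (not (3*acc = -2 or arr[arr[pos] + v + 4] > -2)))); else branch requires ((e + pos <= -5 and pos = 2) or (not (4*pos > -7))) and (not (3*acc = -2 or arr[e + 1] > -2)).
Before the if: ((3*r != 4 -> r != -9) -> ((a[2] + 3*acc > -2 -> (((e + 3*r <= 2*pos - 5 and r = 2) or (not (3*pos + r > -7))) and (not (3*acc = -2 or store(arr, v, acc - pos - 1)[e + 1] > -2)))) and ((not (a[2] + 3*acc > -2)) -> (((arr[pos] + 3*r + v <= 2*pos - 8 and r = 2) or (not (3*pos + r > -7))) and (not (3*acc = -2 or arr[arr[pos] + v + 4] > -2)))))) and ((not (3*r != 4 -> r != -9)) -> (((e + pos <= -5 and pos = 2) or (not (4*pos > -7))) and (not (3*acc = -2 or arr[e + 1] > -2))))
Before skip: ((3*r != 4 -> r != -9) -> ((a[2] + 3*acc > -2 -> (((e + 3*r <= 2*pos - 5 and r = 2) or (not (3*pos + r > -7))) and (not (3*acc = -2 or store(arr, v, acc - pos - 1)[e + 1] > -2)))) and ((not (a[2] + 3*acc > -2)) -> (((arr[pos] + 3*r + v <= 2*pos - 8 and r = 2) or (not (3*pos + r > -7))) and (not (3*acc = -2 or arr[arr[pos] + v + 4] > -2)))))) and ((not (3*r != 4 -> r != -9)) -> (((e + pos <= -5 and pos = 2) or (not (4*pos > -7))) and (not (3*acc = -2 or arr[e + 1] > -2))))
Answer: WP = ((3*r != 4 -> r != -9) -> ((a[2] + 3*acc > -2 -> (((e + 3*r <= 2*pos - 5 and r = 2) or (not (3*pos + r > -7))) and (not (3*acc = -2 or store(arr, v, acc - pos - 1)[e + 1] > -2)))) and ((not (a[2] + 3*acc > -2)) -> (((arr[pos] + 3*r + v <= 2*pos - 8 and r = 2) or (not (3*pos + r > -7))) and (not (3*acc = -2 or arr[arr[pos] + v + 4] > -2)))))) and ((not (3*r != 4 -> r != -9)) -> (((e + pos <= -5 and pos = 2) or (not (4*pos > -7))) and (not (3*acc = -2 or arr[e + 1] > -2))))


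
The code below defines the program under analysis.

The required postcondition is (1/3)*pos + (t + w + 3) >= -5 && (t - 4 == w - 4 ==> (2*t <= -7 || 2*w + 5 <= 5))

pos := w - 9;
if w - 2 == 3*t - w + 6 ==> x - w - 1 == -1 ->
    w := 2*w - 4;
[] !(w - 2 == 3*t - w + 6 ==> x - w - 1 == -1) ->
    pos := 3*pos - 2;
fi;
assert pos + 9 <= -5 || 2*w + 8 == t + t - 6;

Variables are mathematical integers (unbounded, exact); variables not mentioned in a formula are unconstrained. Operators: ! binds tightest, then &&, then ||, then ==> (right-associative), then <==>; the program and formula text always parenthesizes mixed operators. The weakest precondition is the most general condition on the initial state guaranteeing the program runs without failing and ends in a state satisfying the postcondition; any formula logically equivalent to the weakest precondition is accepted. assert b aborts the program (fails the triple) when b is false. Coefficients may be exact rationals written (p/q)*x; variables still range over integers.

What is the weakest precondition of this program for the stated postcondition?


Working backward. After the program, the postcondition (1/3)*pos + (t + w + 3) >= -5 && (t - 4 == w - 4 ==> (2*t <= -7 || 2*w + 5 <= 5)) must hold; in canonical form it is (1/3)*pos + t + w >= -8 && (t == w ==> (2*t <= -7 || 2*w <= 0)).
Before assert pos + 9 <= -5 || 2*w + 8 == t + t - 6: (pos <= -14 || 2*w == 2*t - 14) && (1/3)*pos + t + w >= -8 && (t == w ==> (2*t <= -7 || 2*w <= 0))
Then branch requires (pos <= -14 || 4*w == 2*t - 6) && (1/3)*pos + t + 2*w >= -4 && (t == 2*w - 4 ==> (2*t <= -7 || 4*w <= 8)); else branch requires (3*pos <= -12 || 2*w == 2*t - 14) && pos + t + w >= -22/3 && (t == w ==> (2*t <= -7 || 2*w <= 0)).
Before the if: ((2*w == 3*t + 8 ==> x == w) ==> ((pos <= -14 || 4*w == 2*t - 6) && (1/3)*pos + t + 2*w >= -4 && (t == 2*w - 4 ==> (2*t <= -7 || 4*w <= 8)))) && ((!(2*w == 3*t + 8 ==> x == w)) ==> ((3*pos <= -12 || 2*w == 2*t - 14) && pos + t + w >= -22/3 && (t == w ==> (2*t <= -7 || 2*w <= 0))))
Before pos := w - 9: ((2*w == 3*t + 8 ==> x == w) ==> ((w <= -5 || 4*w == 2*t - 6) && t + (7/3)*w >= -1 && (t == 2*w - 4 ==> (2*t <= -7 || 4*w <= 8)))) && ((!(2*w == 3*t + 8 ==> x == w)) ==> ((3*w <= 15 || 2*w == 2*t - 14) && t + 2*w >= 5/3 && (t == w ==> (2*t <= -7 || 2*w <= 0))))
Answer: WP = ((2*w == 3*t + 8 ==> x == w) ==> ((w <= -5 || 4*w == 2*t - 6) && t + (7/3)*w >= -1 && (t == 2*w - 4 ==> (2*t <= -7 || 4*w <= 8)))) && ((!(2*w == 3*t + 8 ==> x == w)) ==> ((3*w <= 15 || 2*w == 2*t - 14) && t + 2*w >= 5/3 && (t == w ==> (2*t <= -7 || 2*w <= 0))))


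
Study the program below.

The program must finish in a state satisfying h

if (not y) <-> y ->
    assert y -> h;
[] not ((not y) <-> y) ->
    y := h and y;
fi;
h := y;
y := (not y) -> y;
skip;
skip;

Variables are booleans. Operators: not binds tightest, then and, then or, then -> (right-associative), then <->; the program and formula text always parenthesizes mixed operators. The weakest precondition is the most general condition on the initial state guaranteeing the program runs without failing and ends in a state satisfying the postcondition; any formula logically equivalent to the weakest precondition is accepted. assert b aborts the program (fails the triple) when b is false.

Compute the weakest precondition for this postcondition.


Working backward. After the program, h must hold.
Before skip: h
Before skip: h
Before y := (not y) -> y: h
Before h := y: y
Then branch requires (y -> h) and y; else branch requires h and y.
Before the if: (((not y) <-> y) -> ((y -> h) and y)) and ((not ((not y) <-> y)) -> (h and y))
Answer: WP = (((not y) <-> y) -> ((y -> h) and y)) and ((not ((not y) <-> y)) -> (h and y))


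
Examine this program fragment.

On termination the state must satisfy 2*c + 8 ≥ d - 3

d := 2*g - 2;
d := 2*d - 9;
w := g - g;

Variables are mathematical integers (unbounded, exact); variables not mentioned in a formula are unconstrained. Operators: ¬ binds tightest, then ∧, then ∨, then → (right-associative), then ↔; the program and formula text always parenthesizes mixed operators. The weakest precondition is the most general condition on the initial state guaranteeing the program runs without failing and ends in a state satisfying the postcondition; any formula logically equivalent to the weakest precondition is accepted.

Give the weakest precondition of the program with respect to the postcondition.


Working backward. After the program, the postcondition 2*c + 8 ≥ d - 3 must hold; in canonical form it is 2*c ≥ d - 11.
Before w := g - g: 2*c ≥ d - 11
Before d := 2*d - 9: 2*c ≥ 2*d - 20
Before d := 2*g - 2: 2*c ≥ 4*g - 24
Answer: WP = 2*c ≥ 4*g - 24


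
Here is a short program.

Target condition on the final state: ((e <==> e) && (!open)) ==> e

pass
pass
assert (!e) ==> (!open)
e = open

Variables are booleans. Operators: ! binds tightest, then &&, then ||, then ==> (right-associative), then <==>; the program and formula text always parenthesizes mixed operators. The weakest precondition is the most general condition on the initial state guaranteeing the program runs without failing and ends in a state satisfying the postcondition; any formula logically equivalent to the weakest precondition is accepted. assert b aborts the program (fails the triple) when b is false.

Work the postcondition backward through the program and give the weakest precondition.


Working backward. After the program, the postcondition ((e <==> e) && (!open)) ==> e must hold; in canonical form it is (!open) ==> e.
Before e := open: (!open) ==> open
Before assert (!e) ==> (!open): ((!e) ==> (!open)) && ((!open) ==> open)
Before skip: ((!e) ==> (!open)) && ((!open) ==> open)
Before skip: ((!e) ==> (!open)) && ((!open) ==> open)
Answer: WP = ((!e) ==> (!open)) && ((!open) ==> open)


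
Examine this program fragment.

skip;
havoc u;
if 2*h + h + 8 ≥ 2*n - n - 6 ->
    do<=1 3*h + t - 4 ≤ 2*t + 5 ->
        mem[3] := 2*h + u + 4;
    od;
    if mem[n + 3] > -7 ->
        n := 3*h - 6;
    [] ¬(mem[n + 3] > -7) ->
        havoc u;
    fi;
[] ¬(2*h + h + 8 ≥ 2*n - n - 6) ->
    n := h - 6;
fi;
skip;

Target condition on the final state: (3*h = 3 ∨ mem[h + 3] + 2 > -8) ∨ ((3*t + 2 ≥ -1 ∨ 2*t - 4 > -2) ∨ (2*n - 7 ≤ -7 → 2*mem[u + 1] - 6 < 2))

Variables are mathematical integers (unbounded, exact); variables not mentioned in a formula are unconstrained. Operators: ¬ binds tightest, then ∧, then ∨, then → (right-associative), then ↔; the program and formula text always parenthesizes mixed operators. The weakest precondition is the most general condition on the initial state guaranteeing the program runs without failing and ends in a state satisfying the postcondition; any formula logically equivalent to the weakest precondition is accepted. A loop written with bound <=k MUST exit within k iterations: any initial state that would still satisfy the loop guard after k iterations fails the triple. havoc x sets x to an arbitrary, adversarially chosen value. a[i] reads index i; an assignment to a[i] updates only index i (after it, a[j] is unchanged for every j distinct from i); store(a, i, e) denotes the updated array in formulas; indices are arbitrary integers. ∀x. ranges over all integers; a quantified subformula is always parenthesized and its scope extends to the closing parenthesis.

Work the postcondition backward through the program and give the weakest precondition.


Working backward. After the program, the postcondition (3*h = 3 ∨ mem[h + 3] + 2 > -8) ∨ ((3*t + 2 ≥ -1 ∨ 2*t - 4 > -2) ∨ (2*n - 7 ≤ -7 → 2*mem[u + 1] - 6 < 2)) must hold; in canonical form it is 3*h = 3 ∨ mem[h + 3] > -10 ∨ 3*t ≥ -3 ∨ 2*t > 2 ∨ (2*n ≤ 0 → 2*mem[u + 1] < 8).
Before skip: 3*h = 3 ∨ mem[h + 3] > -10 ∨ 3*t ≥ -3 ∨ 2*t > 2 ∨ (2*n ≤ 0 → 2*mem[u + 1] < 8)
Then branch requires (3*h ≤ t + 9 → ((¬(3*h ≤ t + 9)) ∧ (store(mem, 3, 2*h + u + 4)[n + 3] > -7 → (3*h = 3 ∨ store(mem, 3, 2*h + u + 4)[h + 3] > -10 ∨ 3*t ≥ -3 ∨ 2*t > 2 ∨ (6*h ≤ 12 → 2*store(mem, 3, 2*h + u + 4)[u + 1] < 8))) ∧ ((¬(store(mem, 3, 2*h + u + 4)[n + 3] > -7)) → (∀u_1. (3*h = 3 ∨ store(mem, 3, 2*h + u + 4)[h + 3] > -10 ∨ 3*t ≥ -3 ∨ 2*t > 2 ∨ (2*n ≤ 0 → 2*store(mem, 3, 2*h + u + 4)[u_1 + 1] < 8)))))) ∧ ((¬(3*h ≤ t + 9)) → ((mem[n + 3] > -7 → (3*h = 3 ∨ mem[h + 3] > -10 ∨ 3*t ≥ -3 ∨ 2*t > 2 ∨ (6*h ≤ 12 → 2*mem[u + 1] < 8))) ∧ ((¬(mem[n + 3] > -7)) → (∀u_1. (3*h = 3 ∨ mem[h + 3] > -10 ∨ 3*t ≥ -3 ∨ 2*t > 2 ∨ (2*n ≤ 0 → 2*mem[u_1 + 1] < 8)))))); else branch requires 3*h = 3 ∨ mem[h + 3] > -10 ∨ 3*t ≥ -3 ∨ 2*t > 2 ∨ (2*h ≤ 12 → 2*mem[u + 1] < 8).
Before the if: (3*h ≥ n - 14 → ((3*h ≤ t + 9 → ((¬(3*h ≤ t + 9)) ∧ (store(mem, 3, 2*h + u + 4)[n + 3] > -7 → (3*h = 3 ∨ store(mem, 3, 2*h + u + 4)[h + 3] > -10 ∨ 3*t ≥ -3 ∨ 2*t > 2 ∨ (6*h ≤ 12 → 2*store(mem, 3, 2*h + u + 4)[u + 1] < 8))) ∧ ((¬(store(mem, 3, 2*h + u + 4)[n + 3] > -7)) → (∀u_1. (3*h = 3 ∨ store(mem, 3, 2*h + u + 4)[h + 3] > -10 ∨ 3*t ≥ -3 ∨ 2*t > 2 ∨ (2*n ≤ 0 → 2*store(mem, 3, 2*h + u + 4)[u_1 + 1] < 8)))))) ∧ ((¬(3*h ≤ t + 9)) → ((mem[n + 3] > -7 → (3*h = 3 ∨ mem[h + 3] > -10 ∨ 3*t ≥ -3 ∨ 2*t > 2 ∨ (6*h ≤ 12 → 2*mem[u + 1] < 8))) ∧ ((¬(mem[n + 3] > -7)) → (∀u_1. (3*h = 3 ∨ mem[h + 3] > -10 ∨ 3*t ≥ -3 ∨ 2*t > 2 ∨ (2*n ≤ 0 → 2*mem[u_1 + 1] < 8)))))))) ∧ ((¬(3*h ≥ n - 14)) → (3*h = 3 ∨ mem[h + 3] > -10 ∨ 3*t ≥ -3 ∨ 2*t > 2 ∨ (2*h ≤ 12 → 2*mem[u + 1] < 8)))
Before havoc u: ∀u_2. ((3*h ≥ n - 14 → ((3*h ≤ t + 9 → ((¬(3*h ≤ t + 9)) ∧ (store(mem, 3, 2*h + u_2 + 4)[n + 3] > -7 → (3*h = 3 ∨ store(mem, 3, 2*h + u_2 + 4)[h + 3] > -10 ∨ 3*t ≥ -3 ∨ 2*t > 2 ∨ (6*h ≤ 12 → 2*store(mem, 3, 2*h + u_2 + 4)[u_2 + 1] < 8))) ∧ ((¬(store(mem, 3, 2*h + u_2 + 4)[n + 3] > -7)) → (∀u_1. (3*h = 3 ∨ store(mem, 3, 2*h + u_2 + 4)[h + 3] > -10 ∨ 3*t ≥ -3 ∨ 2*t > 2 ∨ (2*n ≤ 0 → 2*store(mem, 3, 2*h + u_2 + 4)[u_1 + 1] < 8)))))) ∧ ((¬(3*h ≤ t + 9)) → ((mem[n + 3] > -7 → (3*h = 3 ∨ mem[h + 3] > -10 ∨ 3*t ≥ -3 ∨ 2*t > 2 ∨ (6*h ≤ 12 → 2*mem[u_2 + 1] < 8))) ∧ ((¬(mem[n + 3] > -7)) → (∀u_1. (3*h = 3 ∨ mem[h + 3] > -10 ∨ 3*t ≥ -3 ∨ 2*t > 2 ∨ (2*n ≤ 0 → 2*mem[u_1 + 1] < 8)))))))) ∧ ((¬(3*h ≥ n - 14)) → (3*h = 3 ∨ mem[h + 3] > -10 ∨ 3*t ≥ -3 ∨ 2*t > 2 ∨ (2*h ≤ 12 → 2*mem[u_2 + 1] < 8))))
Before skip: ∀u_2. ((3*h ≥ n - 14 → ((3*h ≤ t + 9 → ((¬(3*h ≤ t + 9)) ∧ (store(mem, 3, 2*h + u_2 + 4)[n + 3] > -7 → (3*h = 3 ∨ store(mem, 3, 2*h + u_2 + 4)[h + 3] > -10 ∨ 3*t ≥ -3 ∨ 2*t > 2 ∨ (6*h ≤ 12 → 2*store(mem, 3, 2*h + u_2 + 4)[u_2 + 1] < 8))) ∧ ((¬(store(mem, 3, 2*h + u_2 + 4)[n + 3] > -7)) → (∀u_1. (3*h = 3 ∨ store(mem, 3, 2*h + u_2 + 4)[h + 3] > -10 ∨ 3*t ≥ -3 ∨ 2*t > 2 ∨ (2*n ≤ 0 → 2*store(mem, 3, 2*h + u_2 + 4)[u_1 + 1] < 8)))))) ∧ ((¬(3*h ≤ t + 9)) → ((mem[n + 3] > -7 → (3*h = 3 ∨ mem[h + 3] > -10 ∨ 3*t ≥ -3 ∨ 2*t > 2 ∨ (6*h ≤ 12 → 2*mem[u_2 + 1] < 8))) ∧ ((¬(mem[n + 3] > -7)) → (∀u_1. (3*h = 3 ∨ mem[h + 3] > -10 ∨ 3*t ≥ -3 ∨ 2*t > 2 ∨ (2*n ≤ 0 → 2*mem[u_1 + 1] < 8)))))))) ∧ ((¬(3*h ≥ n - 14)) → (3*h = 3 ∨ mem[h + 3] > -10 ∨ 3*t ≥ -3 ∨ 2*t > 2 ∨ (2*h ≤ 12 → 2*mem[u_2 + 1] < 8))))
Answer: WP = ∀u_2. ((3*h ≥ n - 14 → ((3*h ≤ t + 9 → ((¬(3*h ≤ t + 9)) ∧ (store(mem, 3, 2*h + u_2 + 4)[n + 3] > -7 → (3*h = 3 ∨ store(mem, 3, 2*h + u_2 + 4)[h + 3] > -10 ∨ 3*t ≥ -3 ∨ 2*t > 2 ∨ (6*h ≤ 12 → 2*store(mem, 3, 2*h + u_2 + 4)[u_2 + 1] < 8))) ∧ ((¬(store(mem, 3, 2*h + u_2 + 4)[n + 3] > -7)) → (∀u_1. (3*h = 3 ∨ store(mem, 3, 2*h + u_2 + 4)[h + 3] > -10 ∨ 3*t ≥ -3 ∨ 2*t > 2 ∨ (2*n ≤ 0 → 2*store(mem, 3, 2*h + u_2 + 4)[u_1 + 1] < 8)))))) ∧ ((¬(3*h ≤ t + 9)) → ((mem[n + 3] > -7 → (3*h = 3 ∨ mem[h + 3] > -10 ∨ 3*t ≥ -3 ∨ 2*t > 2 ∨ (6*h ≤ 12 → 2*mem[u_2 + 1] < 8))) ∧ ((¬(mem[n + 3] > -7)) → (∀u_1. (3*h = 3 ∨ mem[h + 3] > -10 ∨ 3*t ≥ -3 ∨ 2*t > 2 ∨ (2*n ≤ 0 → 2*mem[u_1 + 1] < 8)))))))) ∧ ((¬(3*h ≥ n - 14)) → (3*h = 3 ∨ mem[h + 3] > -10 ∨ 3*t ≥ -3 ∨ 2*t > 2 ∨ (2*h ≤ 12 → 2*mem[u_2 + 1] < 8))))


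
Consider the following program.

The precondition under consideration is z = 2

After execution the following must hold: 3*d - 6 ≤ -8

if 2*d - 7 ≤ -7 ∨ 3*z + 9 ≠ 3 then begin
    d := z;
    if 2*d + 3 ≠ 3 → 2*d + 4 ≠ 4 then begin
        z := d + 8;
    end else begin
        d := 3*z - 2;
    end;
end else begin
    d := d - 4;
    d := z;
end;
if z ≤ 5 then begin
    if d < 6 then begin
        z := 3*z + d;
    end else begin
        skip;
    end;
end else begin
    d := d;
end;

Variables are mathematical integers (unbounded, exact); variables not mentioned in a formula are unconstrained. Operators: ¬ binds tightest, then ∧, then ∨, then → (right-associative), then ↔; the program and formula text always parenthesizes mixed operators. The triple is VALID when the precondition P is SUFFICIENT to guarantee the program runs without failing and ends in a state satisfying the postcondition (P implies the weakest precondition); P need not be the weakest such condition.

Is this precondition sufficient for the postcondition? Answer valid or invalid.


Working backward. After the program, the postcondition 3*d - 6 ≤ -8 must hold; in canonical form it is 3*d ≤ -2.
Then branch requires (d < 6 → 3*d ≤ -2) ∧ ((¬(d < 6)) → 3*d ≤ -2); else branch requires 3*d ≤ -2.
Before the if: (z ≤ 5 → ((d < 6 → 3*d ≤ -2) ∧ ((¬(d < 6)) → 3*d ≤ -2))) ∧ ((¬(z ≤ 5)) → 3*d ≤ -2)
Then branch requires (z ≤ -3 → ((z < 6 → 3*z ≤ -2) ∧ ((¬(z < 6)) → 3*z ≤ -2))) ∧ ((¬(z ≤ -3)) → 3*z ≤ -2); else branch requires (z ≤ 5 → ((z < 6 → 3*z ≤ -2) ∧ ((¬(z < 6)) → 3*z ≤ -2))) ∧ ((¬(z ≤ 5)) → 3*z ≤ -2).
Before the if: ((2*d ≤ 0 ∨ 3*z ≠ -6) → ((z ≤ -3 → ((z < 6 → 3*z ≤ -2) ∧ ((¬(z < 6)) → 3*z ≤ -2))) ∧ ((¬(z ≤ -3)) → 3*z ≤ -2))) ∧ ((¬(2*d ≤ 0 ∨ 3*z ≠ -6)) → ((z ≤ 5 → ((z < 6 → 3*z ≤ -2) ∧ ((¬(z < 6)) → 3*z ≤ -2))) ∧ ((¬(z ≤ 5)) → 3*z ≤ -2)))
The weakest precondition is ((2*d ≤ 0 ∨ 3*z ≠ -6) → ((z ≤ -3 → ((z < 6 → 3*z ≤ -2) ∧ ((¬(z < 6)) → 3*z ≤ -2))) ∧ ((¬(z ≤ -3)) → 3*z ≤ -2))) ∧ ((¬(2*d ≤ 0 ∨ 3*z ≠ -6)) → ((z ≤ 5 → ((z < 6 → 3*z ≤ -2) ∧ ((¬(z < 6)) → 3*z ≤ -2))) ∧ ((¬(z ≤ 5)) → 3*z ≤ -2))).
Check whether z = 2 implies it.
Countermodel: at the initial state d = 0, z = 2, the precondition holds but the weakest precondition fails.
Answer: invalid


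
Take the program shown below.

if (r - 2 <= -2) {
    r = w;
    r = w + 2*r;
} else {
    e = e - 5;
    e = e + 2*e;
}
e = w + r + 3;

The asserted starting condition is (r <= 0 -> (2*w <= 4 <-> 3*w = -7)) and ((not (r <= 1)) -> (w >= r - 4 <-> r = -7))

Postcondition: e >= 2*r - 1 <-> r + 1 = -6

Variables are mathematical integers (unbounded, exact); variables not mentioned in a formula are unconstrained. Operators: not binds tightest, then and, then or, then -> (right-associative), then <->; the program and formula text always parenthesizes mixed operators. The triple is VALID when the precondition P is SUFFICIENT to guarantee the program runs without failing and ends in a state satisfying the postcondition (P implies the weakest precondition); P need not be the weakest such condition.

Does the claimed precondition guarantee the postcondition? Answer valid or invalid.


Working backward. After the program, the postcondition e >= 2*r - 1 <-> r + 1 = -6 must hold; in canonical form it is e >= 2*r - 1 <-> r = -7.
Before e := w + r + 3: w >= r - 4 <-> r = -7
Then branch requires 2*w <= 4 <-> 3*w = -7; else branch requires w >= r - 4 <-> r = -7.
Before the if: (r <= 0 -> (2*w <= 4 <-> 3*w = -7)) and ((not (r <= 0)) -> (w >= r - 4 <-> r = -7))
The weakest precondition is (r <= 0 -> (2*w <= 4 <-> 3*w = -7)) and ((not (r <= 0)) -> (w >= r - 4 <-> r = -7)).
Check whether (r <= 0 -> (2*w <= 4 <-> 3*w = -7)) and ((not (r <= 1)) -> (w >= r - 4 <-> r = -7)) implies it.
Countermodel: at the initial state r = 1, w = -3, the precondition holds but the weakest precondition fails.
Answer: invalid


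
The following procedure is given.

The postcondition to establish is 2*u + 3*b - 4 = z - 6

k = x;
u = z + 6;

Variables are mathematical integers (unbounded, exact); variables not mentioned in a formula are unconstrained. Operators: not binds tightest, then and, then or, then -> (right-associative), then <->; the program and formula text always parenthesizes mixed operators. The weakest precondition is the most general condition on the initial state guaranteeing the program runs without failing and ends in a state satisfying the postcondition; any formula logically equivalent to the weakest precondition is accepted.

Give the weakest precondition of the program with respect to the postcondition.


Working backward. After the program, the postcondition 2*u + 3*b - 4 = z - 6 must hold; in canonical form it is 3*b + 2*u = z - 2.
Before u := z + 6: 3*b + z = -14
Before k := x: 3*b + z = -14
Answer: WP = 3*b + z = -14


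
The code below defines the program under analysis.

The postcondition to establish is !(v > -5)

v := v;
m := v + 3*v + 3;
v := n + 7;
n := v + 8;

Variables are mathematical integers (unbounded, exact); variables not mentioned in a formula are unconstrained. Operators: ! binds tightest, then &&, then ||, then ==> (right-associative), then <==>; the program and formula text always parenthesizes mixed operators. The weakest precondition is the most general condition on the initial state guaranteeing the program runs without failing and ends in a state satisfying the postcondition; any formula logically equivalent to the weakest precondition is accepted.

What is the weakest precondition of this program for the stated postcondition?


Working backward. After the program, !(v > -5) must hold.
Before n := v + 8: !(v > -5)
Before v := n + 7: !(n > -12)
Before m := v + 3*v + 3: !(n > -12)
Before v := v: !(n > -12)
Answer: WP = !(n > -12)


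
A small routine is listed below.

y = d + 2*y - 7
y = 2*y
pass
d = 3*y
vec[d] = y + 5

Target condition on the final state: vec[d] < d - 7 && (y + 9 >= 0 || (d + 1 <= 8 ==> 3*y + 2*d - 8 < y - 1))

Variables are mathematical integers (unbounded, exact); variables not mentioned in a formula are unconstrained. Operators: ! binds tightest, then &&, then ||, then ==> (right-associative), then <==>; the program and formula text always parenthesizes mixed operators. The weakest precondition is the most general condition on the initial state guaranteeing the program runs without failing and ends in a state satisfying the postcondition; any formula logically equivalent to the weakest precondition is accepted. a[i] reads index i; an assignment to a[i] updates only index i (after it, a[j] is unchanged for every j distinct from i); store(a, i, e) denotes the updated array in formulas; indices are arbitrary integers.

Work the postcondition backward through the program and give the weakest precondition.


Working backward. After the program, the postcondition vec[d] < d - 7 && (y + 9 >= 0 || (d + 1 <= 8 ==> 3*y + 2*d - 8 < y - 1)) must hold; in canonical form it is vec[d] < d - 7 && (y >= -9 || (d <= 7 ==> 2*d + 2*y < 7)).
Before vec[d] := y + 5: store(vec, d, y + 5)[d] < d - 7 && (y >= -9 || (d <= 7 ==> 2*d + 2*y < 7))
Before d := 3*y: store(vec, 3*y, y + 5)[3*y] < 3*y - 7 && (y >= -9 || (3*y <= 7 ==> 8*y < 7))
Before skip: store(vec, 3*y, y + 5)[3*y] < 3*y - 7 && (y >= -9 || (3*y <= 7 ==> 8*y < 7))
Before y := 2*y: store(vec, 6*y, 2*y + 5)[6*y] < 6*y - 7 && (2*y >= -9 || (6*y <= 7 ==> 16*y < 7))
Before y := d + 2*y - 7: store(vec, 6*d + 12*y - 42, 2*d + 4*y - 9)[6*d + 12*y - 42] < 6*d + 12*y - 49 && (2*d + 4*y >= 5 || (6*d + 12*y <= 49 ==> 16*d + 32*y < 119))
Answer: WP = store(vec, 6*d + 12*y - 42, 2*d + 4*y - 9)[6*d + 12*y - 42] < 6*d + 12*y - 49 && (2*d + 4*y >= 5 || (6*d + 12*y <= 49 ==> 16*d + 32*y < 119))


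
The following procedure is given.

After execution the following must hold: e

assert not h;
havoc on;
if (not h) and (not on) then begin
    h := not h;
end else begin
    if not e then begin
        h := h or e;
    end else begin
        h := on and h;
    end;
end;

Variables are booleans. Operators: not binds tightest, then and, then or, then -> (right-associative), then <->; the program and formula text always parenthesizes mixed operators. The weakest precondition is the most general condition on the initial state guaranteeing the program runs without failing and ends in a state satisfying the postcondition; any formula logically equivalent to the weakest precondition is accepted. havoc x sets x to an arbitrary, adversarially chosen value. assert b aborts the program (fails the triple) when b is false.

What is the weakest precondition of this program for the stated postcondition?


Working backward. After the program, e must hold.
Then branch requires e; else branch requires (not e) -> e.
Before the if: (((not h) and (not on)) -> e) and ((not ((not h) and (not on))) -> ((not e) -> e))
Before havoc on: ((not e) -> e) and ((not h) -> e) and (h -> ((not e) -> e))
Before assert not h: (not h) and ((not e) -> e) and ((not h) -> e) and (h -> ((not e) -> e))
Answer: WP = (not h) and ((not e) -> e) and ((not h) -> e) and (h -> ((not e) -> e))


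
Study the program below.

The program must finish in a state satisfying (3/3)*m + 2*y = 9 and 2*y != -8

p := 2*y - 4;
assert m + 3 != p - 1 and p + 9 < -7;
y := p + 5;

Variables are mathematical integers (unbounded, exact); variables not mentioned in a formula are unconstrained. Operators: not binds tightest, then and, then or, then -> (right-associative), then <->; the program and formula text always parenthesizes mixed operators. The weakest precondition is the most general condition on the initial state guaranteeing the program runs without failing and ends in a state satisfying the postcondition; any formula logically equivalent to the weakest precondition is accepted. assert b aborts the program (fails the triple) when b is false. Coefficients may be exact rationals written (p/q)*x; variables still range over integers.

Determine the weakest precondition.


Working backward. After the program, the postcondition (3/3)*m + 2*y = 9 and 2*y != -8 must hold; in canonical form it is m + 2*y = 9 and 2*y != -8.
Before y := p + 5: m + 2*p = -1 and 2*p != -18
Before assert m + 3 != p - 1 and p + 9 < -7: m != p - 4 and p < -16 and m + 2*p = -1 and 2*p != -18
Before p := 2*y - 4: m != 2*y - 8 and 2*y < -12 and m + 4*y = 7 and 4*y != -10
Answer: WP = m != 2*y - 8 and 2*y < -12 and m + 4*y = 7 and 4*y != -10


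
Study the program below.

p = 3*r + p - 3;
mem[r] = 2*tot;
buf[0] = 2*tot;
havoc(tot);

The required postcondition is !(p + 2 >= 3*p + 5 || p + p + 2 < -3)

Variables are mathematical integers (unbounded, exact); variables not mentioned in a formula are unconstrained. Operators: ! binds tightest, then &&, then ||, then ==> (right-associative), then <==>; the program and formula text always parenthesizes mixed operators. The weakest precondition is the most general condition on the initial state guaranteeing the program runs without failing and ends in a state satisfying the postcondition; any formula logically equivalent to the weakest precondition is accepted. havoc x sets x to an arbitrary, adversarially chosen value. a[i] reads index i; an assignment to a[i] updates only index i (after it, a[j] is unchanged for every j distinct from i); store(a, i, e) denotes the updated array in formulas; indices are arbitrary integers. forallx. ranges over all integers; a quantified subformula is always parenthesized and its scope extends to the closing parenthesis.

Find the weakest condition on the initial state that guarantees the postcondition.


Working backward. After the program, the postcondition !(p + 2 >= 3*p + 5 || p + p + 2 < -3) must hold; in canonical form it is !(2*p <= -3 || 2*p < -5).
Before havoc tot: !(2*p <= -3 || 2*p < -5)
Before buf[0] := 2*tot: !(2*p <= -3 || 2*p < -5)
Before mem[r] := 2*tot: !(2*p <= -3 || 2*p < -5)
Before p := 3*r + p - 3: !(2*p + 6*r <= 3 || 2*p + 6*r < 1)
Answer: WP = !(2*p + 6*r <= 3 || 2*p + 6*r < 1)


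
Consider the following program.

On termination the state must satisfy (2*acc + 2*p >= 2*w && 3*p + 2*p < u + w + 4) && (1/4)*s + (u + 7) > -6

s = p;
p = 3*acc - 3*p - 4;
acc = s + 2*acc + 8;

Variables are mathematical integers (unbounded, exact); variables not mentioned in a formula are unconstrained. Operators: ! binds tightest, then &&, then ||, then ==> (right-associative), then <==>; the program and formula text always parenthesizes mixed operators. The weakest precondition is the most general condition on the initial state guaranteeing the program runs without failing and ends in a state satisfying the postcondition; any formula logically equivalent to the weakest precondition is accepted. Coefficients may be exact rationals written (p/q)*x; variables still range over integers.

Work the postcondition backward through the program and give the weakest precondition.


Working backward. After the program, the postcondition (2*acc + 2*p >= 2*w && 3*p + 2*p < u + w + 4) && (1/4)*s + (u + 7) > -6 must hold; in canonical form it is 2*acc + 2*p >= 2*w && 5*p < u + w + 4 && (1/4)*s + u > -13.
Before acc := s + 2*acc + 8: 4*acc + 2*p + 2*s >= 2*w - 16 && 5*p < u + w + 4 && (1/4)*s + u > -13
Before p := 3*acc - 3*p - 4: 10*acc + 2*s >= 6*p + 2*w - 8 && 15*acc < 15*p + u + w + 24 && (1/4)*s + u > -13
Before s := p: 10*acc >= 4*p + 2*w - 8 && 15*acc < 15*p + u + w + 24 && (1/4)*p + u > -13
Answer: WP = 10*acc >= 4*p + 2*w - 8 && 15*acc < 15*p + u + w + 24 && (1/4)*p + u > -13


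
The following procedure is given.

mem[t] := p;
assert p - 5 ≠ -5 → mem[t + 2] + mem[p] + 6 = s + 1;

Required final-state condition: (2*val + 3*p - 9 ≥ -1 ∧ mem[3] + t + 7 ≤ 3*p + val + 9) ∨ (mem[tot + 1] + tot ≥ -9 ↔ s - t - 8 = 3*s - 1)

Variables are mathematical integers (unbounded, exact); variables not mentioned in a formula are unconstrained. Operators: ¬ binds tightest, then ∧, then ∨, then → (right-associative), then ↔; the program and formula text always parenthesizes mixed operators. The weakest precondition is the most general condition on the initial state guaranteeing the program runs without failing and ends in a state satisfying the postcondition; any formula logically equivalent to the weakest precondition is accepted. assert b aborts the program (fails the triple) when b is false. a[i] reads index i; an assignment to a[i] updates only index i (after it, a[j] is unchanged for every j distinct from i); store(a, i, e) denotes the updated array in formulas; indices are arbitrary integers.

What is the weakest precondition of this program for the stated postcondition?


Working backward. After the program, the postcondition (2*val + 3*p - 9 ≥ -1 ∧ mem[3] + t + 7 ≤ 3*p + val + 9) ∨ (mem[tot + 1] + tot ≥ -9 ↔ s - t - 8 = 3*s - 1) must hold; in canonical form it is (3*p + 2*val ≥ 8 ∧ mem[3] + t ≤ 3*p + val + 2) ∨ (mem[tot + 1] + tot ≥ -9 ↔ 2*s + t = -7).
Before assert p - 5 ≠ -5 → mem[t + 2] + mem[p] + 6 = s + 1: (p ≠ 0 → mem[t + 2] + mem[p] = s - 5) ∧ ((3*p + 2*val ≥ 8 ∧ mem[3] + t ≤ 3*p + val + 2) ∨ (mem[tot + 1] + tot ≥ -9 ↔ 2*s + t = -7))
Before mem[t] := p: (p ≠ 0 → store(mem, t, p)[t + 2] + store(mem, t, p)[p] = s - 5) ∧ ((3*p + 2*val ≥ 8 ∧ store(mem, t, p)[3] + t ≤ 3*p + val + 2) ∨ (store(mem, t, p)[tot + 1] + tot ≥ -9 ↔ 2*s + t = -7))
Answer: WP = (p ≠ 0 → store(mem, t, p)[t + 2] + store(mem, t, p)[p] = s - 5) ∧ ((3*p + 2*val ≥ 8 ∧ store(mem, t, p)[3] + t ≤ 3*p + val + 2) ∨ (store(mem, t, p)[tot + 1] + tot ≥ -9 ↔ 2*s + t = -7))


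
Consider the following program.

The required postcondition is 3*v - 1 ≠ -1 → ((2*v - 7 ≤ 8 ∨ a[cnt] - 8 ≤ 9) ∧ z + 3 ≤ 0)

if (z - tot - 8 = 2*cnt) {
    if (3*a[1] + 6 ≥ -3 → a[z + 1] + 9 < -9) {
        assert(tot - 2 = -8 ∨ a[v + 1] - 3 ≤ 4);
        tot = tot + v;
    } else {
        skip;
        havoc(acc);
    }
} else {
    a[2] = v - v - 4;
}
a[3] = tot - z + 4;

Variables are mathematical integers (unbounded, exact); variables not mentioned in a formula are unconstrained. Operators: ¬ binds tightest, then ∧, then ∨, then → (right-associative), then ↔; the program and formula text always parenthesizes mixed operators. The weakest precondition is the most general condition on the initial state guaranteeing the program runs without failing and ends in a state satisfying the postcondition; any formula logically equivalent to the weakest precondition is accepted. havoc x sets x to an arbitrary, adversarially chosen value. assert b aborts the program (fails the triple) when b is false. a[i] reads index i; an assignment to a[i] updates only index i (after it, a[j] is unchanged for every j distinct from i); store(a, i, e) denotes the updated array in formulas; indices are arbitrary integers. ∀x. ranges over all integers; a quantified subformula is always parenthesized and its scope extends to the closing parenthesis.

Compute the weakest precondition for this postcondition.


Working backward. After the program, the postcondition 3*v - 1 ≠ -1 → ((2*v - 7 ≤ 8 ∨ a[cnt] - 8 ≤ 9) ∧ z + 3 ≤ 0) must hold; in canonical form it is 3*v ≠ 0 → ((2*v ≤ 15 ∨ a[cnt] ≤ 17) ∧ z ≤ -3).
Before a[3] := tot - z + 4: 3*v ≠ 0 → ((2*v ≤ 15 ∨ store(a, 3, tot - z + 4)[cnt] ≤ 17) ∧ z ≤ -3)
Then branch requires ((3*a[1] ≥ -9 → a[z + 1] < -18) → ((tot = -6 ∨ a[v + 1] ≤ 7) ∧ (3*v ≠ 0 → ((2*v ≤ 15 ∨ store(a, 3, tot + v - z + 4)[cnt] ≤ 17) ∧ z ≤ -3)))) ∧ ((¬(3*a[1] ≥ -9 → a[z + 1] < -18)) → (3*v ≠ 0 → ((2*v ≤ 15 ∨ store(a, 3, tot - z + 4)[cnt] ≤ 17) ∧ z ≤ -3))); else branch requires 3*v ≠ 0 → ((2*v ≤ 15 ∨ store(store(a, 2, -4), 3, tot - z + 4)[cnt] ≤ 17) ∧ z ≤ -3).
Before the if: (z = 2*cnt + tot + 8 → (((3*a[1] ≥ -9 → a[z + 1] < -18) → ((tot = -6 ∨ a[v + 1] ≤ 7) ∧ (3*v ≠ 0 → ((2*v ≤ 15 ∨ store(a, 3, tot + v - z + 4)[cnt] ≤ 17) ∧ z ≤ -3)))) ∧ ((¬(3*a[1] ≥ -9 → a[z + 1] < -18)) → (3*v ≠ 0 → ((2*v ≤ 15 ∨ store(a, 3, tot - z + 4)[cnt] ≤ 17) ∧ z ≤ -3))))) ∧ ((¬(z = 2*cnt + tot + 8)) → (3*v ≠ 0 → ((2*v ≤ 15 ∨ store(store(a, 2, -4), 3, tot - z + 4)[cnt] ≤ 17) ∧ z ≤ -3)))
Answer: WP = (z = 2*cnt + tot + 8 → (((3*a[1] ≥ -9 → a[z + 1] < -18) → ((tot = -6 ∨ a[v + 1] ≤ 7) ∧ (3*v ≠ 0 → ((2*v ≤ 15 ∨ store(a, 3, tot + v - z + 4)[cnt] ≤ 17) ∧ z ≤ -3)))) ∧ ((¬(3*a[1] ≥ -9 → a[z + 1] < -18)) → (3*v ≠ 0 → ((2*v ≤ 15 ∨ store(a, 3, tot - z + 4)[cnt] ≤ 17) ∧ z ≤ -3))))) ∧ ((¬(z = 2*cnt + tot + 8)) → (3*v ≠ 0 → ((2*v ≤ 15 ∨ store(store(a, 2, -4), 3, tot - z + 4)[cnt] ≤ 17) ∧ z ≤ -3)))
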